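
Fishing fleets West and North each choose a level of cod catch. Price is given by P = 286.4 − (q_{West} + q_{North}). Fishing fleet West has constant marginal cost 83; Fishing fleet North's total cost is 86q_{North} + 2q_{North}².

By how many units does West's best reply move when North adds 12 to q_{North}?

-6

Fishing fleet West's profit: π = q_{West}(286.4 − (q_{West} + q_{North})) − 83q_{West}.
∂π/∂q_{West} = 203.4 − 2q_{West} − q_{North} = 0, so q_{West} = 101.7 − 0.5q_{North}.
The reaction-function slope is −0.5, so a 12-unit rise in q_{North} moves q_{West} by −0.5 × 12 = −6. West's best response falls — the actions are strategic substitutes.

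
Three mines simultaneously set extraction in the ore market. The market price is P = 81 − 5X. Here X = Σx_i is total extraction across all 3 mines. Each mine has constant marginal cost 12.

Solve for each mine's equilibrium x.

A representative mine's profit is π_i = x_i(81 − 5X) − 12x_i, with X = x_i + Σ_{j≠i} x_j.
First-order condition: 69 − 10x_i − 5Σ_{j≠i} x_j = 0.
In a symmetric equilibrium every mine chooses the same x, so Σ_{j≠i} x_j = 2x. The condition becomes 69 − 20x = 0, giving x = 69/20 = 3.45.

3.45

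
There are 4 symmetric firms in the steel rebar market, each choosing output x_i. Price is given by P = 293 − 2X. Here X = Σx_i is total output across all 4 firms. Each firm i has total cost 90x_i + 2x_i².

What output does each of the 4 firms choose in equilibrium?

A representative firm's profit is π_i = x_i(293 − 2X) − 90x_i − 2x_i², with X = x_i + Σ_{j≠i} x_j.
First-order condition: 203 − 8x_i − 2Σ_{j≠i} x_j = 0.
Imposing symmetry (x_j = x for all j) turns Σ_{j≠i} x_j into 3x, so 203 = 14x and x = 14.5.

14.5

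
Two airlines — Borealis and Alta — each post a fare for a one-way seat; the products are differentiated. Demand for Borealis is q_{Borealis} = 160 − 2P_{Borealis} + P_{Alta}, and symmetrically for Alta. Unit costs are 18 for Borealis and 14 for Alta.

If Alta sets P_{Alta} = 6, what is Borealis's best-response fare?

Borealis's profit: π = (P_{Borealis} − 18)(160 − 2P_{Borealis} + P_{Alta}).
∂π/∂P_{Borealis} = 196 − 4P_{Borealis} + P_{Alta} = 0 ⇒ P_{Borealis} = 49 + 0.25P_{Alta}.
At P_{Alta} = 6: P_{Borealis} = 49 + 0.25·6 = 50.5.

50.5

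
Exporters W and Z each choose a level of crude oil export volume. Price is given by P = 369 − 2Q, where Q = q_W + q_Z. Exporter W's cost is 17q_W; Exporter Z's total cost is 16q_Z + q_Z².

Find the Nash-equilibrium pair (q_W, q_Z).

70.3, 35.4

Exporter W's profit: π = q_W(369 − 2(q_W + q_Z)) − 17q_W.
∂π/∂q_W = 352 − 4q_W − 2q_Z = 0, so q_W = 88 − 0.5q_Z.
For Z: ∂π/∂q_Z = 353 − 6q_Z − 2q_W = 0 ⇒ q_Z = 353/6 − (1/3)q_W.
Substituting the second reaction function into the first: q_W = 88 − 0.5(353/6 − (1/3)q_W), which gives (5/6)q_W = 703/12 ⇒ q_W = 70.3.
Then q_Z = 353/6 − (1/3)·70.3 = 35.4.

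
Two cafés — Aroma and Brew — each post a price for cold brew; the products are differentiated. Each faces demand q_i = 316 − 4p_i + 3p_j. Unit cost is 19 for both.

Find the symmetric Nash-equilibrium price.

78.4

Aroma's profit: π = (p_{Aroma} − 19)(316 − 4p_{Aroma} + 3p_{Brew}).
∂π/∂p_{Aroma} = 392 − 8p_{Aroma} + 3p_{Brew} = 0 ⇒ p_{Aroma} = 49 + 0.375p_{Brew}.
By symmetry p_{Brew} = p_{Aroma}; substituting into the reaction function, 0.625p_{Aroma} = 49 and p_{Aroma} = 78.4.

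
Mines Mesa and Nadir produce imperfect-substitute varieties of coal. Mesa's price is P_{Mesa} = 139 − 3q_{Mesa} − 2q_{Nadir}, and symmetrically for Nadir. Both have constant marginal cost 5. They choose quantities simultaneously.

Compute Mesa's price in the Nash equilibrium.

Mine Mesa's profit: π = q_{Mesa}(139 − 3q_{Mesa} − 2q_{Nadir}) − 5q_{Mesa}.
∂π/∂q_{Mesa} = 134 − 6q_{Mesa} − 2q_{Nadir} = 0 ⇒ q_{Mesa} = 67/3 − (1/3)q_{Nadir}.
The game is symmetric, so in equilibrium q_{Nadir} = q_{Mesa}: the reaction function gives (4/3)q_{Mesa} = 67/3, hence q_{Mesa} = 16.75.
P_{Mesa} = 139 − 3·16.75 − 2·16.75 = 55.25.

55.25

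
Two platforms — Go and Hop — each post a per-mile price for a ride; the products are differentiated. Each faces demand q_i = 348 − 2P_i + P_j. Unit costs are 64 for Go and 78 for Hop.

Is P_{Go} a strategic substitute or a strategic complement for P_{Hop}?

strategic complements

Go's profit: π = (P_{Go} − 64)(348 − 2P_{Go} + P_{Hop}).
∂π/∂P_{Go} = 476 − 4P_{Go} + P_{Hop} = 0 ⇒ P_{Go} = 119 + 0.25P_{Hop}.
The best-response slope dP_{Go}/dP_{Hop} = 0.25 > 0: the reaction function is upward-sloping, so the choices are strategic complements.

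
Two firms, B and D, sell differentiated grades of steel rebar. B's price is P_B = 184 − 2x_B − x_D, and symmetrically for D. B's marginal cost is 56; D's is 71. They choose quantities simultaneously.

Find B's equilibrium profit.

Firm B's profit: π = x_B(184 − 2x_B − x_D) − 56x_B.
∂π/∂x_B = 128 − 4x_B − x_D = 0 ⇒ x_B = 32 − 0.25x_D.
Similarly x_D = 28.25 − 0.25x_B.
Plugging x_D into B's best response: x_B = 32 − 0.25(28.25 − 0.25x_B) ⇒ 0.9375x_B = 24.9375, so x_B = 26.6.
Then x_D = 28.25 − 0.25·26.6 = 21.6.
P_B = 184 − 2·26.6 − 21.6 = 109.2.
Profit = (109.2 − 56)·26.6 = 1415.12.

1415.12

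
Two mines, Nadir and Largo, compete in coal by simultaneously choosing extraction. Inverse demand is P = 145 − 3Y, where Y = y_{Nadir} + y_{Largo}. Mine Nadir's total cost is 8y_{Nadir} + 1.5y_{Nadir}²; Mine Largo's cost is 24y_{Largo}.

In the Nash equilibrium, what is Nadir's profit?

468.18

Mine Nadir's profit: π = y_{Nadir}(145 − 3(y_{Nadir} + y_{Largo})) − 8y_{Nadir} − 1.5y_{Nadir}².
∂π/∂y_{Nadir} = 137 − 9y_{Nadir} − 3y_{Largo} = 0, so y_{Nadir} = 137/9 − (1/3)y_{Largo}.
For Largo: ∂π/∂y_{Largo} = 121 − 6y_{Largo} − 3y_{Nadir} = 0 ⇒ y_{Largo} = 121/6 − 0.5y_{Nadir}.
Plugging y_{Largo} into Nadir's best response: y_{Nadir} = 137/9 − (1/3)(121/6 − 0.5y_{Nadir}) ⇒ (5/6)y_{Nadir} = 8.5, so y_{Nadir} = 10.2.
Then y_{Largo} = 121/6 − 0.5·10.2 = 226/15.
Price P = 145 − 3·(379/15) = 69.2.
Nadir's profit: (69.2 − 8)·10.2 − 1.5(10.2)² = 468.18.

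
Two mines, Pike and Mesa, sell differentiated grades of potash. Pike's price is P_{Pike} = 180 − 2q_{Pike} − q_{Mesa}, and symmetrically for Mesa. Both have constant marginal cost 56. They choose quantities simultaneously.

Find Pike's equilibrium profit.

1230.08

Mine Pike's profit: π = q_{Pike}(180 − 2q_{Pike} − q_{Mesa}) − 56q_{Pike}.
∂π/∂q_{Pike} = 124 − 4q_{Pike} − q_{Mesa} = 0 ⇒ q_{Pike} = 31 − 0.25q_{Mesa}.
Setting q_{Pike} = q_{Mesa} in the reaction function: q_{Pike} = 31 − 0.25q_{Pike}, so q_{Pike} = 31 / 1.25 = 24.8.
P_{Pike} = 180 − 2·24.8 − 24.8 = 105.6.
Profit = (105.6 − 56)·24.8 = 1230.08.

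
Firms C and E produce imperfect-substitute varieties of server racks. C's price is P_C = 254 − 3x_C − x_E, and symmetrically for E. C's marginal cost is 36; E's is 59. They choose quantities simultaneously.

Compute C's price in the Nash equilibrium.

131.4

Firm C's profit: π = x_C(254 − 3x_C − x_E) − 36x_C.
∂π/∂x_C = 218 − 6x_C − x_E = 0 ⇒ x_C = 109/3 − (1/6)x_E.
Similarly x_E = 32.5 − (1/6)x_C.
Substituting the second reaction function into the first: x_C = 109/3 − (1/6)(32.5 − (1/6)x_C), which gives (35/36)x_C = 371/12 ⇒ x_C = 31.8.
Then x_E = 32.5 − (1/6)·31.8 = 27.2.
P_C = 254 − 3·31.8 − 27.2 = 131.4.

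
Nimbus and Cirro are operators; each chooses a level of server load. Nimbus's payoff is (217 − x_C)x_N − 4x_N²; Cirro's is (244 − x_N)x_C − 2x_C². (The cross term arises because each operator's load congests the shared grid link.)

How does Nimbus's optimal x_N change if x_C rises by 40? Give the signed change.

Expanding Nimbus's payoff: 217x_N − x_Cx_N − 4x_N².
∂π/∂x_N = 217 − x_C − 8x_N = 0, so x_N = 27.125 − 0.125x_C.
The reaction-function slope is −0.125, so a 40-unit rise in x_C moves x_N by −0.125 × 40 = −5. Nimbus's best response falls — the actions are strategic substitutes.

-5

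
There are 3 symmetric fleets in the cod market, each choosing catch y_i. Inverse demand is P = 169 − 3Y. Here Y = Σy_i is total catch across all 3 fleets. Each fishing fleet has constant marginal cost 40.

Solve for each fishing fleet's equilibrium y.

A representative fishing fleet's profit is π_i = y_i(169 − 3Y) − 40y_i, with Y = y_i + Σ_{j≠i} y_j.
First-order condition: 129 − 6y_i − 3Σ_{j≠i} y_j = 0.
In a symmetric equilibrium every fishing fleet chooses the same y, so Σ_{j≠i} y_j = 2y. The condition becomes 129 − 12y = 0, giving y = 129/12 = 10.75.

10.75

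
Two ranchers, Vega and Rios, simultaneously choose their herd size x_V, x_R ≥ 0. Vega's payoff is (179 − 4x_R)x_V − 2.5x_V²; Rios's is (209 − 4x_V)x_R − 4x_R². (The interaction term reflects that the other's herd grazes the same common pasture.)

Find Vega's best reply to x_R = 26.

15

Expanding Vega's payoff: 179x_V − 4x_Rx_V − 2.5x_V².
∂π/∂x_V = 179 − 4x_R − 5x_V = 0, so x_V = 35.8 − 0.8x_R.
At x_R = 26: x_V = 35.8 − 0.8·26 = 15.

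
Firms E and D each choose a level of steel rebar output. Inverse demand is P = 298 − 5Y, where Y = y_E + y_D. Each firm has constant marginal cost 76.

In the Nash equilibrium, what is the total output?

Firm E's profit: π = y_E(298 − 5(y_E + y_D)) − 76y_E.
∂π/∂y_E = 222 − 10y_E − 5y_D = 0, so y_E = 22.2 − 0.5y_D.
Setting y_E = y_D in the reaction function: y_E = 22.2 − 0.5y_E, so y_E = 22.2 / 1.5 = 14.8.
Total output: 14.8 + 14.8 = 29.6.

29.6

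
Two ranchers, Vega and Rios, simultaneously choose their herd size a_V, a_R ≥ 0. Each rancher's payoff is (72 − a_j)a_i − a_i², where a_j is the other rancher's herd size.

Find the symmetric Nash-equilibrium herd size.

Vega's payoff is (72 − a_R)a_V − a_V².
∂π/∂a_V = 72 − a_R − 2a_V = 0, so a_V = 36 − 0.5a_R.
The game is symmetric, so in equilibrium a_R = a_V: the reaction function gives 1.5a_V = 36, hence a_V = 24.

24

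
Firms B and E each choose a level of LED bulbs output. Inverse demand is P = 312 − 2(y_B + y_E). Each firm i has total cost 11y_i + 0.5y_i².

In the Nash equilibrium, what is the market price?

Firm B's profit: π = y_B(312 − 2(y_B + y_E)) − 11y_B − 0.5y_B².
∂π/∂y_B = 301 − 5y_B − 2y_E = 0, so y_B = 60.2 − 0.4y_E.
Setting y_B = y_E in the reaction function: y_B = 60.2 − 0.4y_B, so y_B = 60.2 / 1.4 = 43.
Equilibrium price: P = 312 − 2·86 = 140.

140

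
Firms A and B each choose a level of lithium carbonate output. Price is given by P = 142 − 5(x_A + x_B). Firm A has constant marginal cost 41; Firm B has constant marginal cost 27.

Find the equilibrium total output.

14.4

Firm A's profit: π = x_A(142 − 5(x_A + x_B)) − 41x_A.
∂π/∂x_A = 101 − 10x_A − 5x_B = 0, so x_A = 10.1 − 0.5x_B.
By the same steps for B: x_B = 11.5 − 0.5x_A.
Substituting the second reaction function into the first: x_A = 10.1 − 0.5(11.5 − 0.5x_A), which gives 0.75x_A = 4.35 ⇒ x_A = 5.8.
Then x_B = 11.5 − 0.5·5.8 = 8.6.
Total output: 5.8 + 8.6 = 14.4.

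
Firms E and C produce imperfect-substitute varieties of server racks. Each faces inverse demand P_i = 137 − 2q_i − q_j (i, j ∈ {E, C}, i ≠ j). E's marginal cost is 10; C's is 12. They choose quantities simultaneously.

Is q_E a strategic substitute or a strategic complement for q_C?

Firm E's profit: π = q_E(137 − 2q_E − q_C) − 10q_E.
∂π/∂q_E = 127 − 4q_E − q_C = 0 ⇒ q_E = 31.75 − 0.25q_C.
The best-response slope dq_E/dq_C = −0.25 < 0: the reaction function is downward-sloping, so the choices are strategic substitutes.

strategic substitutes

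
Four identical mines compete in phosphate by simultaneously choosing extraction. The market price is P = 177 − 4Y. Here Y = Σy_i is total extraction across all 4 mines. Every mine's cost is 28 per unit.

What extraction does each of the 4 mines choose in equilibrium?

A representative mine's profit is π_i = y_i(177 − 4Y) − 28y_i, with Y = y_i + Σ_{j≠i} y_j.
First-order condition: 149 − 8y_i − 4Σ_{j≠i} y_j = 0.
Imposing symmetry (y_j = y for all j) turns Σ_{j≠i} y_j into 3y, so 149 = 20y and y = 7.45.

7.45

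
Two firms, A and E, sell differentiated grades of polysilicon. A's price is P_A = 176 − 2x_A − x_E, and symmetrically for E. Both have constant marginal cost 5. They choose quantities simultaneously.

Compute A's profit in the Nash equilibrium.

Firm A's profit: π = x_A(176 − 2x_A − x_E) − 5x_A.
∂π/∂x_A = 171 − 4x_A − x_E = 0 ⇒ x_A = 42.75 − 0.25x_E.
Setting x_A = x_E in the reaction function: x_A = 42.75 − 0.25x_A, so x_A = 42.75 / 1.25 = 34.2.
P_A = 176 − 2·34.2 − 34.2 = 73.4.
Profit = (73.4 − 5)·34.2 = 2339.28.

2339.28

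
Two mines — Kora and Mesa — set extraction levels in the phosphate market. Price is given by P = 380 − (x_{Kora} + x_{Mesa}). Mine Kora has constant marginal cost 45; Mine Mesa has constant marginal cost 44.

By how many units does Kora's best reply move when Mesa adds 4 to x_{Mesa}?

Mine Kora's profit: π = x_{Kora}(380 − (x_{Kora} + x_{Mesa})) − 45x_{Kora}.
∂π/∂x_{Kora} = 335 − 2x_{Kora} − x_{Mesa} = 0, so x_{Kora} = 167.5 − 0.5x_{Mesa}.
The reaction-function slope is −0.5, so a 4-unit rise in x_{Mesa} moves x_{Kora} by −0.5 × 4 = −2. Kora's best response falls — the actions are strategic substitutes.

-2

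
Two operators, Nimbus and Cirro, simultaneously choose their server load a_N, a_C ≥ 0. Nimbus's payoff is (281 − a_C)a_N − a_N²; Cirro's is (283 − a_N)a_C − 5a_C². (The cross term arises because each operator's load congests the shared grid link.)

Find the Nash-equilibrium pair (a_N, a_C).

133, 15

Expanding Nimbus's payoff: 281a_N − a_Ca_N − a_N².
∂π/∂a_N = 281 − a_C − 2a_N = 0, so a_N = 140.5 − 0.5a_C.
Likewise for Cirro: a_C = 28.3 − 0.1a_N.
Substituting the second reaction function into the first: a_N = 140.5 − 0.5(28.3 − 0.1a_N), which gives 0.95a_N = 126.35 ⇒ a_N = 133.
Then a_C = 28.3 − 0.1·133 = 15.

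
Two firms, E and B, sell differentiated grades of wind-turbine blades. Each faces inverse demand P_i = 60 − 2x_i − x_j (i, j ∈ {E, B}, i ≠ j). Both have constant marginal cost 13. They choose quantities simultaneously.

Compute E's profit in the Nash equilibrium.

Firm E's profit: π = x_E(60 − 2x_E − x_B) − 13x_E.
∂π/∂x_E = 47 − 4x_E − x_B = 0 ⇒ x_E = 11.75 − 0.25x_B.
By symmetry x_B = x_E; substituting into the reaction function, 1.25x_E = 11.75 and x_E = 9.4.
P_E = 60 − 2·9.4 − 9.4 = 31.8.
Profit = (31.8 − 13)·9.4 = 176.72.

176.72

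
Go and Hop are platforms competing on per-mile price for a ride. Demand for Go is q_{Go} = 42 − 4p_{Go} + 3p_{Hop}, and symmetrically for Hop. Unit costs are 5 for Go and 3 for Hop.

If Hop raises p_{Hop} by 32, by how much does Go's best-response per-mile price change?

12

Go's profit: π = (p_{Go} − 5)(42 − 4p_{Go} + 3p_{Hop}).
∂π/∂p_{Go} = 62 − 8p_{Go} + 3p_{Hop} = 0 ⇒ p_{Go} = 7.75 + 0.375p_{Hop}.
The reaction-function slope is 0.375, so a 32-unit rise in p_{Hop} moves p_{Go} by 0.375 × 32 = 12. Go's best response rises — the actions are strategic complements.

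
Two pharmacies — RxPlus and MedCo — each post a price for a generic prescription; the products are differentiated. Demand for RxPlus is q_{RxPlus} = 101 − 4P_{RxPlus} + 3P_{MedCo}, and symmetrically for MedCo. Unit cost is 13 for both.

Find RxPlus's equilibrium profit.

RxPlus's profit: π = (P_{RxPlus} − 13)(101 − 4P_{RxPlus} + 3P_{MedCo}).
∂π/∂P_{RxPlus} = 153 − 8P_{RxPlus} + 3P_{MedCo} = 0 ⇒ P_{RxPlus} = 19.125 + 0.375P_{MedCo}.
By symmetry P_{MedCo} = P_{RxPlus}; substituting into the reaction function, 0.625P_{RxPlus} = 19.125 and P_{RxPlus} = 30.6.
q_{RxPlus} = 101 − 4·30.6 + 3·30.6 = 70.4.
Profit = (30.6 − 13)·70.4 = 1239.04.

1239.04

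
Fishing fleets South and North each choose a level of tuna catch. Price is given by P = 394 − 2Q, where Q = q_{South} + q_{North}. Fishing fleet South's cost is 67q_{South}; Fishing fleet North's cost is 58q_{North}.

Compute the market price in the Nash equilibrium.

173

Fishing fleet South's profit: π = q_{South}(394 − 2(q_{South} + q_{North})) − 67q_{South}.
∂π/∂q_{South} = 327 − 4q_{South} − 2q_{North} = 0, so q_{South} = 81.75 − 0.5q_{North}.
By the same steps for North: q_{North} = 84 − 0.5q_{South}.
Solving the two reaction functions simultaneously: (1 − (−0.5)(−0.5))q_{South} = 81.75 − 0.5·84, so 0.75q_{South} = 39.75 and q_{South} = 53.
Then q_{North} = 84 − 0.5·53 = 57.5.
Equilibrium price: P = 394 − 2·110.5 = 173.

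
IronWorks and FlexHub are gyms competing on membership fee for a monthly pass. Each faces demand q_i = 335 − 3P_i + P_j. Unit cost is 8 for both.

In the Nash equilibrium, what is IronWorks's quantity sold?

191.4

IronWorks's profit: π = (P_{IronWorks} − 8)(335 − 3P_{IronWorks} + P_{FlexHub}).
∂π/∂P_{IronWorks} = 359 − 6P_{IronWorks} + P_{FlexHub} = 0 ⇒ P_{IronWorks} = 359/6 + (1/6)P_{FlexHub}.
Setting P_{IronWorks} = P_{FlexHub} in the reaction function: P_{IronWorks} = 359/6 + (1/6)P_{IronWorks}, so P_{IronWorks} = (359/6) / (5/6) = 71.8.
q_{IronWorks} = 335 − 3·71.8 + 71.8 = 191.4.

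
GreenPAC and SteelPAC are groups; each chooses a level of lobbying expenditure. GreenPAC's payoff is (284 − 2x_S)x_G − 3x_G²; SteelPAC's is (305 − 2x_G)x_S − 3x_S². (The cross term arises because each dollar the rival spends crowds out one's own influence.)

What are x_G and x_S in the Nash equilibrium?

34.1875, 39.4375

Expanding GreenPAC's payoff: 284x_G − 2x_Sx_G − 3x_G².
∂π/∂x_G = 284 − 2x_S − 6x_G = 0, so x_G = 142/3 − (1/3)x_S.
Likewise for SteelPAC: x_S = 305/6 − (1/3)x_G.
Plugging x_S into GreenPAC's best response: x_G = 142/3 − (1/3)(305/6 − (1/3)x_G) ⇒ (8/9)x_G = 547/18, so x_G = 34.1875.
Then x_S = 305/6 − (1/3)·34.1875 = 39.4375.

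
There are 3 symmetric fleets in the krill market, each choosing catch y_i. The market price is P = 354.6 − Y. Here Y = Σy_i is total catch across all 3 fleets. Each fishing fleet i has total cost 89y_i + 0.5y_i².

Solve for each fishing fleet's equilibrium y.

53.12

A representative fishing fleet's profit is π_i = y_i(354.6 − Y) − 89y_i − 0.5y_i², with Y = y_i + Σ_{j≠i} y_j.
First-order condition: 265.6 − 3y_i − Σ_{j≠i} y_j = 0.
In a symmetric equilibrium every fishing fleet chooses the same y, so Σ_{j≠i} y_j = 2y. The condition becomes 265.6 − 5y = 0, giving y = 265.6/5 = 53.12.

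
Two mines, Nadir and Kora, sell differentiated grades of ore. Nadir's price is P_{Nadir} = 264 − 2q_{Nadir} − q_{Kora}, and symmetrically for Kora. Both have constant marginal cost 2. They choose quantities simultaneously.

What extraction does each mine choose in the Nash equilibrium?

52.4

Mine Nadir's profit: π = q_{Nadir}(264 − 2q_{Nadir} − q_{Kora}) − 2q_{Nadir}.
∂π/∂q_{Nadir} = 262 − 4q_{Nadir} − q_{Kora} = 0 ⇒ q_{Nadir} = 65.5 − 0.25q_{Kora}.
Setting q_{Nadir} = q_{Kora} in the reaction function: q_{Nadir} = 65.5 − 0.25q_{Nadir}, so q_{Nadir} = 65.5 / 1.25 = 52.4.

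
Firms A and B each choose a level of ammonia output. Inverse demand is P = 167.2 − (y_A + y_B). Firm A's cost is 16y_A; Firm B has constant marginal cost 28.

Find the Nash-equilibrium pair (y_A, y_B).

54.4, 42.4

Firm A's profit: π = y_A(167.2 − (y_A + y_B)) − 16y_A.
∂π/∂y_A = 151.2 − 2y_A − y_B = 0, so y_A = 75.6 − 0.5y_B.
By the same steps for B: y_B = 69.6 − 0.5y_A.
Substituting the second reaction function into the first: y_A = 75.6 − 0.5(69.6 − 0.5y_A), which gives 0.75y_A = 40.8 ⇒ y_A = 54.4.
Then y_B = 69.6 − 0.5·54.4 = 42.4.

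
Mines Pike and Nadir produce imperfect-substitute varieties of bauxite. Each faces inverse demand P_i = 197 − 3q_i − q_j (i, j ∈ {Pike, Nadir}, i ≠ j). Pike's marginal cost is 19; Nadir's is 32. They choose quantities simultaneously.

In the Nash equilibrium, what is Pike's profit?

1996.92

Mine Pike's profit: π = q_{Pike}(197 − 3q_{Pike} − q_{Nadir}) − 19q_{Pike}.
∂π/∂q_{Pike} = 178 − 6q_{Pike} − q_{Nadir} = 0 ⇒ q_{Pike} = 89/3 − (1/6)q_{Nadir}.
Similarly q_{Nadir} = 27.5 − (1/6)q_{Pike}.
Solving the two reaction functions simultaneously: (1 − (−1/6)(−1/6))q_{Pike} = 89/3 − (1/6)·27.5, so (35/36)q_{Pike} = 301/12 and q_{Pike} = 25.8.
Then q_{Nadir} = 27.5 − (1/6)·25.8 = 23.2.
P_{Pike} = 197 − 3·25.8 − 23.2 = 96.4.
Profit = (96.4 − 19)·25.8 = 1996.92.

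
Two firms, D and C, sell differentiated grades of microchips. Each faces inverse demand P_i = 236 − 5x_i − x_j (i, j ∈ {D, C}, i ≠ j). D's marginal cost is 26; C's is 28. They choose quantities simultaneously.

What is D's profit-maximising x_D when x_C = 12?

19.8

Firm D's profit: π = x_D(236 − 5x_D − x_C) − 26x_D.
∂π/∂x_D = 210 − 10x_D − x_C = 0 ⇒ x_D = 21 − 0.1x_C.
At x_C = 12: x_D = 21 − 0.1·12 = 19.8.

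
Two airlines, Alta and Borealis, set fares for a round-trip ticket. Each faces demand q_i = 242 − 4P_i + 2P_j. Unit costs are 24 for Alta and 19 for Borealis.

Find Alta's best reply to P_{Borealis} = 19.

47

Alta's profit: π = (P_{Alta} − 24)(242 − 4P_{Alta} + 2P_{Borealis}).
∂π/∂P_{Alta} = 338 − 8P_{Alta} + 2P_{Borealis} = 0 ⇒ P_{Alta} = 42.25 + 0.25P_{Borealis}.
At P_{Borealis} = 19: P_{Alta} = 42.25 + 0.25·19 = 47.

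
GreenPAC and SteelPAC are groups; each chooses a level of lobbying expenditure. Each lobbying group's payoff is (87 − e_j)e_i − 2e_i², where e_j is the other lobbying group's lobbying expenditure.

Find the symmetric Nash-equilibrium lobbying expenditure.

GreenPAC's payoff is (87 − e_S)e_G − 2e_G².
∂π/∂e_G = 87 − e_S − 4e_G = 0, so e_G = 21.75 − 0.25e_S.
By symmetry e_S = e_G; substituting into the reaction function, 1.25e_G = 21.75 and e_G = 17.4.

17.4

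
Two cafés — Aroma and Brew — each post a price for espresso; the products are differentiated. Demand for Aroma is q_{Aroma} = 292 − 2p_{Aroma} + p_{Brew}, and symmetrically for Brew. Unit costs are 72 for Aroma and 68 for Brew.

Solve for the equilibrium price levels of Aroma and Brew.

Aroma's profit: π = (p_{Aroma} − 72)(292 − 2p_{Aroma} + p_{Brew}).
∂π/∂p_{Aroma} = 436 − 4p_{Aroma} + p_{Brew} = 0 ⇒ p_{Aroma} = 109 + 0.25p_{Brew}.
Similarly p_{Brew} = 107 + 0.25p_{Aroma}.
Solving the two reaction functions simultaneously: (1 − (0.25)(0.25))p_{Aroma} = 109 + 0.25·107, so 0.9375p_{Aroma} = 135.75 and p_{Aroma} = 144.8.
Then p_{Brew} = 107 + 0.25·144.8 = 143.2.

144.8, 143.2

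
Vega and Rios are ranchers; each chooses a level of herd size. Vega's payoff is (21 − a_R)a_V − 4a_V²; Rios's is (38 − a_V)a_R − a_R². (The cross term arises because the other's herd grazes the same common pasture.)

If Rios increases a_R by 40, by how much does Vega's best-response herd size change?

Expanding Vega's payoff: 21a_V − a_Ra_V − 4a_V².
∂π/∂a_V = 21 − a_R − 8a_V = 0, so a_V = 2.625 − 0.125a_R.
The reaction-function slope is −0.125, so a 40-unit rise in a_R moves a_V by −0.125 × 40 = −5. Vega's best response falls — the actions are strategic substitutes.

-5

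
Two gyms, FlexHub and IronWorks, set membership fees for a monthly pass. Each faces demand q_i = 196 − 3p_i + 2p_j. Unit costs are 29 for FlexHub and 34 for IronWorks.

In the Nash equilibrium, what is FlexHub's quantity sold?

FlexHub's profit: π = (p_{FlexHub} − 29)(196 − 3p_{FlexHub} + 2p_{IronWorks}).
∂π/∂p_{FlexHub} = 283 − 6p_{FlexHub} + 2p_{IronWorks} = 0 ⇒ p_{FlexHub} = 283/6 + (1/3)p_{IronWorks}.
Similarly p_{IronWorks} = 149/3 + (1/3)p_{FlexHub}.
Substituting the second reaction function into the first: p_{FlexHub} = 283/6 + (1/3)(149/3 + (1/3)p_{FlexHub}), which gives (8/9)p_{FlexHub} = 1147/18 ⇒ p_{FlexHub} = 71.6875.
Then p_{IronWorks} = 149/3 + (1/3)·71.6875 = 73.5625.
q_{FlexHub} = 196 − 3·71.6875 + 2·73.5625 = 128.0625.

128.0625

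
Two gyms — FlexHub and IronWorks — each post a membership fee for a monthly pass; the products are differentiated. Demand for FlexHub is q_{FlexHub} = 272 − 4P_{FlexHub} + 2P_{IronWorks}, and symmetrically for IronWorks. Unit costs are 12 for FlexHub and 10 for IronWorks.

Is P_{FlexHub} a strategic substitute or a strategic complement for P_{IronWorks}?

strategic complements

FlexHub's profit: π = (P_{FlexHub} − 12)(272 − 4P_{FlexHub} + 2P_{IronWorks}).
∂π/∂P_{FlexHub} = 320 − 8P_{FlexHub} + 2P_{IronWorks} = 0 ⇒ P_{FlexHub} = 40 + 0.25P_{IronWorks}.
The best-response slope dP_{FlexHub}/dP_{IronWorks} = 0.25 > 0: the reaction function is upward-sloping, so the choices are strategic complements.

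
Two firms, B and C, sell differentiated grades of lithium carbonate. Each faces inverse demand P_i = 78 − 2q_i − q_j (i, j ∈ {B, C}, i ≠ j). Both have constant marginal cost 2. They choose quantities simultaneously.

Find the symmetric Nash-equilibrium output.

15.2

Firm B's profit: π = q_B(78 − 2q_B − q_C) − 2q_B.
∂π/∂q_B = 76 − 4q_B − q_C = 0 ⇒ q_B = 19 − 0.25q_C.
Setting q_B = q_C in the reaction function: q_B = 19 − 0.25q_B, so q_B = 19 / 1.25 = 15.2.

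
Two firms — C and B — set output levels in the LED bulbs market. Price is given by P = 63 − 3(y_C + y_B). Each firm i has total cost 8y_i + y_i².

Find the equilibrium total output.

Firm C's profit: π = y_C(63 − 3(y_C + y_B)) − 8y_C − y_C².
∂π/∂y_C = 55 − 8y_C − 3y_B = 0, so y_C = 6.875 − 0.375y_B.
By symmetry y_B = y_C; substituting into the reaction function, 1.375y_C = 6.875 and y_C = 5.
Total output: 5 + 5 = 10.

10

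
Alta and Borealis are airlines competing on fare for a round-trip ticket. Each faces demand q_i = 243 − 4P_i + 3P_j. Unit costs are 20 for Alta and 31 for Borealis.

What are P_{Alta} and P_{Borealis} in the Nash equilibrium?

Alta's profit: π = (P_{Alta} − 20)(243 − 4P_{Alta} + 3P_{Borealis}).
∂π/∂P_{Alta} = 323 − 8P_{Alta} + 3P_{Borealis} = 0 ⇒ P_{Alta} = 40.375 + 0.375P_{Borealis}.
Similarly P_{Borealis} = 45.875 + 0.375P_{Alta}.
Solving the two reaction functions simultaneously: (1 − (0.375)(0.375))P_{Alta} = 40.375 + 0.375·45.875, so (55/64)P_{Alta} = 3685/64 and P_{Alta} = 67.
Then P_{Borealis} = 45.875 + 0.375·67 = 71.

67, 71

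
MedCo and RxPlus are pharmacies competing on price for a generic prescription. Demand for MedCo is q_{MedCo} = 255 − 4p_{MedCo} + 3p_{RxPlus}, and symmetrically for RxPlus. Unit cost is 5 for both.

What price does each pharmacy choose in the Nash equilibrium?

MedCo's profit: π = (p_{MedCo} − 5)(255 − 4p_{MedCo} + 3p_{RxPlus}).
∂π/∂p_{MedCo} = 275 − 8p_{MedCo} + 3p_{RxPlus} = 0 ⇒ p_{MedCo} = 34.375 + 0.375p_{RxPlus}.
By symmetry p_{RxPlus} = p_{MedCo}; substituting into the reaction function, 0.625p_{MedCo} = 34.375 and p_{MedCo} = 55.

55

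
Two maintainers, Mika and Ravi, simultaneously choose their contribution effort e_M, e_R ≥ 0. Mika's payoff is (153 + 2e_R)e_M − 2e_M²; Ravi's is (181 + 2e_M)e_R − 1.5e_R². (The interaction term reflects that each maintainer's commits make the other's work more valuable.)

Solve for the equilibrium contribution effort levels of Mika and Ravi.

102.625, 128.75

Expanding Mika's payoff: 153e_M + 2e_Re_M − 2e_M².
∂π/∂e_M = 153 + 2e_R − 4e_M = 0, so e_M = 38.25 + 0.5e_R.
Likewise for Ravi: e_R = 181/3 + (2/3)e_M.
Plugging e_R into Mika's best response: e_M = 38.25 + 0.5(181/3 + (2/3)e_M) ⇒ (2/3)e_M = 821/12, so e_M = 102.625.
Then e_R = 181/3 + (2/3)·102.625 = 128.75.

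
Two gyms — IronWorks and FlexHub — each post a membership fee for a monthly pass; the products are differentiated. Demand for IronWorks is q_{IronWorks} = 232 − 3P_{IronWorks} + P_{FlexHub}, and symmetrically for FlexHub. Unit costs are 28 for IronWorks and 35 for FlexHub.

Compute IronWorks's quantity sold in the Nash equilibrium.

IronWorks's profit: π = (P_{IronWorks} − 28)(232 − 3P_{IronWorks} + P_{FlexHub}).
∂π/∂P_{IronWorks} = 316 − 6P_{IronWorks} + P_{FlexHub} = 0 ⇒ P_{IronWorks} = 158/3 + (1/6)P_{FlexHub}.
Similarly P_{FlexHub} = 337/6 + (1/6)P_{IronWorks}.
Plugging P_{FlexHub} into IronWorks's best response: P_{IronWorks} = 158/3 + (1/6)(337/6 + (1/6)P_{IronWorks}) ⇒ (35/36)P_{IronWorks} = 2233/36, so P_{IronWorks} = 63.8.
Then P_{FlexHub} = 337/6 + (1/6)·63.8 = 66.8.
q_{IronWorks} = 232 − 3·63.8 + 66.8 = 107.4.

107.4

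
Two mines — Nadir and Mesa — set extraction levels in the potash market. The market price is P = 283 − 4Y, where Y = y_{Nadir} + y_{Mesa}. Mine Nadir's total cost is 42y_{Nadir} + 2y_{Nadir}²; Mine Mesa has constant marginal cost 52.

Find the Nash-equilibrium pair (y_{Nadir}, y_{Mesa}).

Mine Nadir's profit: π = y_{Nadir}(283 − 4(y_{Nadir} + y_{Mesa})) − 42y_{Nadir} − 2y_{Nadir}².
∂π/∂y_{Nadir} = 241 − 12y_{Nadir} − 4y_{Mesa} = 0, so y_{Nadir} = 241/12 − (1/3)y_{Mesa}.
For Mesa: ∂π/∂y_{Mesa} = 231 − 8y_{Mesa} − 4y_{Nadir} = 0 ⇒ y_{Mesa} = 28.875 − 0.5y_{Nadir}.
Solving the two reaction functions simultaneously: (1 − (−1/3)(−0.5))y_{Nadir} = 241/12 − (1/3)·28.875, so (5/6)y_{Nadir} = 251/24 and y_{Nadir} = 12.55.
Then y_{Mesa} = 28.875 − 0.5·12.55 = 22.6.

12.55, 22.6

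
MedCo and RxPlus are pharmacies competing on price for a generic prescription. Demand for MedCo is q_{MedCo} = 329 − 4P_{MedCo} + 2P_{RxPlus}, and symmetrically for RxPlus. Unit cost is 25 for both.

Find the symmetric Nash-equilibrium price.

MedCo's profit: π = (P_{MedCo} − 25)(329 − 4P_{MedCo} + 2P_{RxPlus}).
∂π/∂P_{MedCo} = 429 − 8P_{MedCo} + 2P_{RxPlus} = 0 ⇒ P_{MedCo} = 53.625 + 0.25P_{RxPlus}.
The game is symmetric, so in equilibrium P_{RxPlus} = P_{MedCo}: the reaction function gives 0.75P_{MedCo} = 53.625, hence P_{MedCo} = 71.5.

71.5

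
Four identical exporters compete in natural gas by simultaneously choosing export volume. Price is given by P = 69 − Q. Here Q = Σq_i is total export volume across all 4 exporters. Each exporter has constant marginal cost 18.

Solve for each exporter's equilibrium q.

A representative exporter's profit is π_i = q_i(69 − Q) − 18q_i, with Q = q_i + Σ_{j≠i} q_j.
First-order condition: 51 − 2q_i − Σ_{j≠i} q_j = 0.
In a symmetric equilibrium every exporter chooses the same q, so Σ_{j≠i} q_j = 3q. The condition becomes 51 − 5q = 0, giving q = 51/5 = 10.2.

10.2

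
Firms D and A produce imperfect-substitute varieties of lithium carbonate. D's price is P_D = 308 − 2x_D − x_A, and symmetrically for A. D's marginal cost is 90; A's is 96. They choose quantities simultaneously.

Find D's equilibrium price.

178

Firm D's profit: π = x_D(308 − 2x_D − x_A) − 90x_D.
∂π/∂x_D = 218 − 4x_D − x_A = 0 ⇒ x_D = 54.5 − 0.25x_A.
Similarly x_A = 53 − 0.25x_D.
Plugging x_A into D's best response: x_D = 54.5 − 0.25(53 − 0.25x_D) ⇒ 0.9375x_D = 41.25, so x_D = 44.
Then x_A = 53 − 0.25·44 = 42.
P_D = 308 − 2·44 − 42 = 178.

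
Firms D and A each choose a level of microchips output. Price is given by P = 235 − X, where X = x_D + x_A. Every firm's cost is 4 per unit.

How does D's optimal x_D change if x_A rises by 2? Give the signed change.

Firm D's profit: π = x_D(235 − (x_D + x_A)) − 4x_D.
∂π/∂x_D = 231 − 2x_D − x_A = 0, so x_D = 115.5 − 0.5x_A.
The reaction-function slope is −0.5, so a 2-unit rise in x_A moves x_D by −0.5 × 2 = −1. D's best response falls — the actions are strategic substitutes.

-1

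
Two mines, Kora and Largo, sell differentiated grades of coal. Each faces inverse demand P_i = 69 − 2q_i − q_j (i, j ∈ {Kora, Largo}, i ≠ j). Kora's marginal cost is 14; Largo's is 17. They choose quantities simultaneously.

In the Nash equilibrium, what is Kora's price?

36.4

Mine Kora's profit: π = q_{Kora}(69 − 2q_{Kora} − q_{Largo}) − 14q_{Kora}.
∂π/∂q_{Kora} = 55 − 4q_{Kora} − q_{Largo} = 0 ⇒ q_{Kora} = 13.75 − 0.25q_{Largo}.
Similarly q_{Largo} = 13 − 0.25q_{Kora}.
Solving the two reaction functions simultaneously: (1 − (−0.25)(−0.25))q_{Kora} = 13.75 − 0.25·13, so 0.9375q_{Kora} = 10.5 and q_{Kora} = 11.2.
Then q_{Largo} = 13 − 0.25·11.2 = 10.2.
P_{Kora} = 69 − 2·11.2 − 10.2 = 36.4.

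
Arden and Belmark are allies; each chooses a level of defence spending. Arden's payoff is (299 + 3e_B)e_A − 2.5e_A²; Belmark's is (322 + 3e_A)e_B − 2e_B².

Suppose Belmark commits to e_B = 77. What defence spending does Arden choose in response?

Expanding Arden's payoff: 299e_A + 3e_Be_A − 2.5e_A².
∂π/∂e_A = 299 + 3e_B − 5e_A = 0, so e_A = 59.8 + 0.6e_B.
At e_B = 77: e_A = 59.8 + 0.6·77 = 106.

106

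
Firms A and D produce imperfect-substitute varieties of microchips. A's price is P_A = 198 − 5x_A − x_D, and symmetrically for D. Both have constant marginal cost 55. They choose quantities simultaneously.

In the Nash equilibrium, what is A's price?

Firm A's profit: π = x_A(198 − 5x_A − x_D) − 55x_A.
∂π/∂x_A = 143 − 10x_A − x_D = 0 ⇒ x_A = 14.3 − 0.1x_D.
Setting x_A = x_D in the reaction function: x_A = 14.3 − 0.1x_A, so x_A = 14.3 / 1.1 = 13.
P_A = 198 − 5·13 − 13 = 120.

120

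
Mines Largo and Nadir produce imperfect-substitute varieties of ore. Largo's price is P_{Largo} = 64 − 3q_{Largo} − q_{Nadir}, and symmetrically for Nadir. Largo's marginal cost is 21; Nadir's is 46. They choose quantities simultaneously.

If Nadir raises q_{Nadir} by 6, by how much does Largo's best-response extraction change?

Mine Largo's profit: π = q_{Largo}(64 − 3q_{Largo} − q_{Nadir}) − 21q_{Largo}.
∂π/∂q_{Largo} = 43 − 6q_{Largo} − q_{Nadir} = 0 ⇒ q_{Largo} = 43/6 − (1/6)q_{Nadir}.
The reaction-function slope is −1/6, so a 6-unit rise in q_{Nadir} moves q_{Largo} by −1/6 × 6 = −1. Largo's best response falls — the actions are strategic substitutes.

-1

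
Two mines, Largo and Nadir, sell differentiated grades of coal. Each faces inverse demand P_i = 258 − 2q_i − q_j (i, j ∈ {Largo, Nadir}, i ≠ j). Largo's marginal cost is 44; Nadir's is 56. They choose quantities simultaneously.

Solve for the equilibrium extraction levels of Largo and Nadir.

43.6, 39.6

Mine Largo's profit: π = q_{Largo}(258 − 2q_{Largo} − q_{Nadir}) − 44q_{Largo}.
∂π/∂q_{Largo} = 214 − 4q_{Largo} − q_{Nadir} = 0 ⇒ q_{Largo} = 53.5 − 0.25q_{Nadir}.
Similarly q_{Nadir} = 50.5 − 0.25q_{Largo}.
Substituting the second reaction function into the first: q_{Largo} = 53.5 − 0.25(50.5 − 0.25q_{Largo}), which gives 0.9375q_{Largo} = 40.875 ⇒ q_{Largo} = 43.6.
Then q_{Nadir} = 50.5 − 0.25·43.6 = 39.6.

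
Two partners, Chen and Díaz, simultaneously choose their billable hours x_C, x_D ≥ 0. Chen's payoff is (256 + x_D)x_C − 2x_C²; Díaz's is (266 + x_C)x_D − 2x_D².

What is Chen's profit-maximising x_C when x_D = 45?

75.25

Expanding Chen's payoff: 256x_C + x_Dx_C − 2x_C².
∂π/∂x_C = 256 + x_D − 4x_C = 0, so x_C = 64 + 0.25x_D.
At x_D = 45: x_C = 64 + 0.25·45 = 75.25.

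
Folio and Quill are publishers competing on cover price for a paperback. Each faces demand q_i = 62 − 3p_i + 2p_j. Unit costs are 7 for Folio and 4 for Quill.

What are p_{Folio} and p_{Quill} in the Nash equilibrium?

20.1875, 19.0625

Folio's profit: π = (p_{Folio} − 7)(62 − 3p_{Folio} + 2p_{Quill}).
∂π/∂p_{Folio} = 83 − 6p_{Folio} + 2p_{Quill} = 0 ⇒ p_{Folio} = 83/6 + (1/3)p_{Quill}.
Similarly p_{Quill} = 37/3 + (1/3)p_{Folio}.
Plugging p_{Quill} into Folio's best response: p_{Folio} = 83/6 + (1/3)(37/3 + (1/3)p_{Folio}) ⇒ (8/9)p_{Folio} = 323/18, so p_{Folio} = 20.1875.
Then p_{Quill} = 37/3 + (1/3)·20.1875 = 19.0625.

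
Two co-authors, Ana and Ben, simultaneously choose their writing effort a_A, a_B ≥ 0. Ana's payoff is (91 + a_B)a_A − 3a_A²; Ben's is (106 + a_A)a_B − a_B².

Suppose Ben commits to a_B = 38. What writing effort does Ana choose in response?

Expanding Ana's payoff: 91a_A + a_Ba_A − 3a_A².
∂π/∂a_A = 91 + a_B − 6a_A = 0, so a_A = 91/6 + (1/6)a_B.
At a_B = 38: a_A = 91/6 + (1/6)·38 = 21.5.

21.5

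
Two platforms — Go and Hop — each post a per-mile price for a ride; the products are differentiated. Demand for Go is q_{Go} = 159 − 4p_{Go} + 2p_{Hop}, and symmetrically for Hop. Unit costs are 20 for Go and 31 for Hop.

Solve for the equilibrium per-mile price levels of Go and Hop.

41.3, 45.7

Go's profit: π = (p_{Go} − 20)(159 − 4p_{Go} + 2p_{Hop}).
∂π/∂p_{Go} = 239 − 8p_{Go} + 2p_{Hop} = 0 ⇒ p_{Go} = 29.875 + 0.25p_{Hop}.
Similarly p_{Hop} = 35.375 + 0.25p_{Go}.
Plugging p_{Hop} into Go's best response: p_{Go} = 29.875 + 0.25(35.375 + 0.25p_{Go}) ⇒ 0.9375p_{Go} = 1239/32, so p_{Go} = 41.3.
Then p_{Hop} = 35.375 + 0.25·41.3 = 45.7.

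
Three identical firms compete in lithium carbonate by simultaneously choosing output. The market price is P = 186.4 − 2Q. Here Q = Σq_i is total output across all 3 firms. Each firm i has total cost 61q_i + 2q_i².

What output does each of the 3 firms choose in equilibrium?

10.45

A representative firm's profit is π_i = q_i(186.4 − 2Q) − 61q_i − 2q_i², with Q = q_i + Σ_{j≠i} q_j.
First-order condition: 125.4 − 8q_i − 2Σ_{j≠i} q_j = 0.
With identical firms, set every q_j = q: then 125.4 − 8q − 4q = 0, i.e. q = 125.4/12 = 10.45.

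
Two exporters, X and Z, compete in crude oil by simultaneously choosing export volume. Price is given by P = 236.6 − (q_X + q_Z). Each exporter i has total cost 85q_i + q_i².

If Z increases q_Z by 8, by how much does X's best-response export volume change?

Exporter X's profit: π = q_X(236.6 − (q_X + q_Z)) − 85q_X − q_X².
∂π/∂q_X = 151.6 − 4q_X − q_Z = 0, so q_X = 37.9 − 0.25q_Z.
The reaction-function slope is −0.25, so an 8-unit rise in q_Z moves q_X by −0.25 × 8 = −2. X's best response falls — the actions are strategic substitutes.

-2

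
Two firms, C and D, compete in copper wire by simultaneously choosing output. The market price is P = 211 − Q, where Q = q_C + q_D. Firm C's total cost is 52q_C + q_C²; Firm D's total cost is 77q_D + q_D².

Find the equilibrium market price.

Firm C's profit: π = q_C(211 − (q_C + q_D)) − 52q_C − q_C².
∂π/∂q_C = 159 − 4q_C − q_D = 0, so q_C = 39.75 − 0.25q_D.
By the same steps for D: q_D = 33.5 − 0.25q_C.
Substituting the second reaction function into the first: q_C = 39.75 − 0.25(33.5 − 0.25q_C), which gives 0.9375q_C = 31.375 ⇒ q_C = 502/15.
Then q_D = 33.5 − 0.25·(502/15) = 377/15.
Equilibrium price: P = 211 − 58.6 = 152.4.

152.4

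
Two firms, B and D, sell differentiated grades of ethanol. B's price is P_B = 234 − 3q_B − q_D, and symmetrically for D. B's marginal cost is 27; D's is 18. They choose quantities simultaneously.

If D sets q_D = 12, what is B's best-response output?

32.5

Firm B's profit: π = q_B(234 − 3q_B − q_D) − 27q_B.
∂π/∂q_B = 207 − 6q_B − q_D = 0 ⇒ q_B = 34.5 − (1/6)q_D.
At q_D = 12: q_B = 34.5 − (1/6)·12 = 32.5.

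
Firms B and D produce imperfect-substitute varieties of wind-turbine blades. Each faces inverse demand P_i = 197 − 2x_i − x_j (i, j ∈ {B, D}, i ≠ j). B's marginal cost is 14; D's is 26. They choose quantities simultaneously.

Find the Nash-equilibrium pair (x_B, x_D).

37.4, 33.4

Firm B's profit: π = x_B(197 − 2x_B − x_D) − 14x_B.
∂π/∂x_B = 183 − 4x_B − x_D = 0 ⇒ x_B = 45.75 − 0.25x_D.
Similarly x_D = 42.75 − 0.25x_B.
Plugging x_D into B's best response: x_B = 45.75 − 0.25(42.75 − 0.25x_B) ⇒ 0.9375x_B = 35.0625, so x_B = 37.4.
Then x_D = 42.75 − 0.25·37.4 = 33.4.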